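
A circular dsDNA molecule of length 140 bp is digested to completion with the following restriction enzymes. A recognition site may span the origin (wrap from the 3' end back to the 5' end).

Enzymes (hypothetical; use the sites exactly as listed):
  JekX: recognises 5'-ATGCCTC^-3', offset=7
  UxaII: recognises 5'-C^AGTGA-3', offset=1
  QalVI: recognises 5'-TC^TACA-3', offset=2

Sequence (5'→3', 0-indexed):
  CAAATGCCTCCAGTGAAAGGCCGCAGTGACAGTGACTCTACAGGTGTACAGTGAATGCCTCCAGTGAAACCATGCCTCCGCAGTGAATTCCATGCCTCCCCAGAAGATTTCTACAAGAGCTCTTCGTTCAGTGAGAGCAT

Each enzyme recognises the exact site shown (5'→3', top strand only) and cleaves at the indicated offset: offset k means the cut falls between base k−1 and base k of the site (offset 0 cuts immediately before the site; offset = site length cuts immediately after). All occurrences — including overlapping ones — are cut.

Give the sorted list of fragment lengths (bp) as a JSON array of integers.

Scan for sites:
  JekX ATGCCTC/7: at [3, 54, 71, 91] ⇒ [10, 61, 78, 98]
  UxaII CAGTGA/1: at [10, 23, 29, 48, 61, 80, 128] ⇒ [11, 24, 30, 49, 62, 81, 129]
  QalVI TCTACA/2: at [36, 109] ⇒ [38, 111]

All cut coordinates (distinct, sorted): [10, 11, 24, 30, 38, 49, 61, 62, 78, 81, 98, 111, 129]

Fragment lengths:
  10→11: 1 bp
  11→24: 13 bp
  24→30: 6 bp
  30→38: 8 bp
  38→49: 11 bp
  49→61: 12 bp
  61→62: 1 bp
  62→78: 16 bp
  78→81: 3 bp
  81→98: 17 bp
  98→111: 13 bp
  111→129: 18 bp
  129→10 (wrap): 140-129+10 = 21 bp

[1,1,3,6,8,11,12,13,13,16,17,18,21]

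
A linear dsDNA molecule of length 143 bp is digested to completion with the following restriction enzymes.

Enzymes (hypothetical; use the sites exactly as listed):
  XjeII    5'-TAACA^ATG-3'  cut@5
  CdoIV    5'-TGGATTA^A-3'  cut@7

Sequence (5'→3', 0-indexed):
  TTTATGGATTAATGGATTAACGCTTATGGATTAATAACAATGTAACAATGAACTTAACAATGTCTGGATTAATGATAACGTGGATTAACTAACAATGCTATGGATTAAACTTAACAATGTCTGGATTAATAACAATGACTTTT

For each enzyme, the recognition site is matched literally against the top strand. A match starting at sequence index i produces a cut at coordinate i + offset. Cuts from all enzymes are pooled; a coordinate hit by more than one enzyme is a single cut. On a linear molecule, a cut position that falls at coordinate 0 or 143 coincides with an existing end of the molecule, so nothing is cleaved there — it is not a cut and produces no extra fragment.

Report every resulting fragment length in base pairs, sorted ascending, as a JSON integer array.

[6,6,7,8,8,9,9,11,12,12,12,13,14,16]

Per-enzyme occurrences:
  XjeII TAACAATG/5: at [34, 42, 54, 89, 111, 129] ⇒ [39, 47, 59, 94, 116, 134]
  CdoIV TGGATTAA/7: at [4, 12, 26, 64, 80, 100, 121] ⇒ [11, 19, 33, 71, 87, 107, 128]

All cut coordinates (distinct, sorted): [11, 19, 33, 39, 47, 59, 71, 87, 94, 107, 116, 128, 134]

Fragments:
  [0,11): 11 bp
  [11,19): 8 bp
  [19,33): 14 bp
  [33,39): 6 bp
  [39,47): 8 bp
  [47,59): 12 bp
  [59,71): 12 bp
  [71,87): 16 bp
  [87,94): 7 bp
  [94,107): 13 bp
  [107,116): 9 bp
  [116,128): 12 bp
  [128,134): 6 bp
  [134,143): 9 bp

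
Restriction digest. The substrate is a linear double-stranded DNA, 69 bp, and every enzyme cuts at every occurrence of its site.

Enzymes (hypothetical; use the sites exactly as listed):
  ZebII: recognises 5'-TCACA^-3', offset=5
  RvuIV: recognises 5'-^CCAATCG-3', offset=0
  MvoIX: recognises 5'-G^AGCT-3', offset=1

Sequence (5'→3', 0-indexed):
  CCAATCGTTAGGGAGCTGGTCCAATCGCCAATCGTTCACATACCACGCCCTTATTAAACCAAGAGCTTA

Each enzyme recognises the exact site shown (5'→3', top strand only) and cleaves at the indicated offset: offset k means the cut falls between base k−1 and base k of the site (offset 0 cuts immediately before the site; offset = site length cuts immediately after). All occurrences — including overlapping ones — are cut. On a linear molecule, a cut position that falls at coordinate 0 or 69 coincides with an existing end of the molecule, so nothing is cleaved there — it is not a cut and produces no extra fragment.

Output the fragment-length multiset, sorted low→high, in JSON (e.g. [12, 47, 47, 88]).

[6,7,7,13,13,23]

Scan for sites:
  ZebII (TCACA, off=5): starts [35] → cuts [40]
  RvuIV (CCAATCG, off=0): starts [0, 20, 27] → cuts [20, 27] (position 0 is a terminus of the linear molecule — no cut)
  MvoIX (GAGCT, off=1): starts [12, 62] → cuts [13, 63]

Pooled cuts: [13, 20, 27, 40, 63]

Fragment lengths:
  [0,13): 13 bp
  [13,20): 7 bp
  [20,27): 7 bp
  [27,40): 13 bp
  [40,63): 23 bp
  [63,69): 6 bp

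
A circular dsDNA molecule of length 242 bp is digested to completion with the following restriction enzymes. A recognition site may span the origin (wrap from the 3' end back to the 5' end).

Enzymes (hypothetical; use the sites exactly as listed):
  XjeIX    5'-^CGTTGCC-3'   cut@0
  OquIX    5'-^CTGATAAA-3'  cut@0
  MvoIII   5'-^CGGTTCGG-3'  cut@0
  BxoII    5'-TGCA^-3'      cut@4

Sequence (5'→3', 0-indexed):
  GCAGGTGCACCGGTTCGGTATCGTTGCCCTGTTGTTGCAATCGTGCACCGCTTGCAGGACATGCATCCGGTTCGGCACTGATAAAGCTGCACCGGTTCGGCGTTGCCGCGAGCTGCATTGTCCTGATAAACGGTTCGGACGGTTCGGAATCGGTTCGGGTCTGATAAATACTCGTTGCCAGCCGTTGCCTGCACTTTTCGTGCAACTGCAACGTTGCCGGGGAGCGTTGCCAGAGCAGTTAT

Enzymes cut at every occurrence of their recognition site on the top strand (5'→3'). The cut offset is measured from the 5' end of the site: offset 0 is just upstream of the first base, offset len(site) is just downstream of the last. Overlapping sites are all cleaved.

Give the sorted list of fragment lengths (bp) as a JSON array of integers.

Scan for sites:
  XjeIX CGTTGCC/0: at [21, 100, 172, 182, 211, 224] ⇒ [21, 100, 172, 182, 211, 224]
  OquIX CTGATAAA/0: at [77, 122, 160] ⇒ [77, 122, 160]
  MvoIII CGGTTCGG/0: at [10, 67, 92, 130, 139, 150] ⇒ [10, 67, 92, 130, 139, 150]
  BxoII TGCA/4: at [5, 35, 43, 52, 61, 87, 113, 189, 200, 206, 241] ⇒ [3, 9, 39, 47, 56, 65, 91, 117, 193, 204, 210]

Pooled cuts: [3, 9, 10, 21, 39, 47, 56, 65, 67, 77, 91, 92, 100, 117, 122, 130, 139, 150, 160, 172, 182, 193, 204, 210, 211, 224]

Fragment lengths:
  3→9: 6 bp
  9→10: 1 bp
  10→21: 11 bp
  21→39: 18 bp
  39→47: 8 bp
  47→56: 9 bp
  56→65: 9 bp
  65→67: 2 bp
  67→77: 10 bp
  77→91: 14 bp
  91→92: 1 bp
  92→100: 8 bp
  100→117: 17 bp
  117→122: 5 bp
  122→130: 8 bp
  130→139: 9 bp
  139→150: 11 bp
  150→160: 10 bp
  160→172: 12 bp
  172→182: 10 bp
  182→193: 11 bp
  193→204: 11 bp
  204→210: 6 bp
  210→211: 1 bp
  211→224: 13 bp
  224→3 (wrap): 242-224+3 = 21 bp

[1,1,1,2,5,6,6,8,8,8,9,9,9,10,10,10,11,11,11,11,12,13,14,17,18,21]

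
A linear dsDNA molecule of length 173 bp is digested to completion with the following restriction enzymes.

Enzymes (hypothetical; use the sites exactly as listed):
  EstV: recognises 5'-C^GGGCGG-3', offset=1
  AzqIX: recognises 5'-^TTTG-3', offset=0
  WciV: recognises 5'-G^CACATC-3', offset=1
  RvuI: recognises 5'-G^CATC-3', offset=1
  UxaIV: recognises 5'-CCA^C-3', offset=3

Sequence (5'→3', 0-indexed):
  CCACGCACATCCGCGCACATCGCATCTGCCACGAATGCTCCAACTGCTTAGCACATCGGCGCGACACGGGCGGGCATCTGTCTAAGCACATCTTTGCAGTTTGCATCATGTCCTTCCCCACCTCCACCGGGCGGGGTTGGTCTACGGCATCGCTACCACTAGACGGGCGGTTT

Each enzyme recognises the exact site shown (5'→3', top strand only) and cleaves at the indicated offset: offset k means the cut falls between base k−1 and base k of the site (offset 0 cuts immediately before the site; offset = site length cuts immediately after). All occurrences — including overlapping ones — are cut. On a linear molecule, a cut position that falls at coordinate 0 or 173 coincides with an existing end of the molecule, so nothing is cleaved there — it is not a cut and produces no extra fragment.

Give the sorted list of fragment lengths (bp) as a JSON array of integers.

[2,2,3,4,6,6,6,7,7,7,9,9,10,11,12,16,17,19,20]

Site scan:
  EstV CGGGCGG/1: at [66, 127, 163] ⇒ [67, 128, 164]
  AzqIX TTTG/0: at [92, 99] ⇒ [92, 99]
  WciV GCACATC/1: at [4, 14, 50, 85] ⇒ [5, 15, 51, 86]
  RvuI GCATC/1: at [21, 73, 102, 146] ⇒ [22, 74, 103, 147]
  UxaIV CCAC/3: at [0, 28, 117, 123, 155] ⇒ [3, 31, 120, 126, 158]

All cut coordinates (distinct, sorted): [3, 5, 15, 22, 31, 51, 67, 74, 86, 92, 99, 103, 120, 126, 128, 147, 158, 164]

Fragments:
  [0,3): 3 bp
  [3,5): 2 bp
  [5,15): 10 bp
  [15,22): 7 bp
  [22,31): 9 bp
  [31,51): 20 bp
  [51,67): 16 bp
  [67,74): 7 bp
  [74,86): 12 bp
  [86,92): 6 bp
  [92,99): 7 bp
  [99,103): 4 bp
  [103,120): 17 bp
  [120,126): 6 bp
  [126,128): 2 bp
  [128,147): 19 bp
  [147,158): 11 bp
  [158,164): 6 bp
  [164,173): 9 bp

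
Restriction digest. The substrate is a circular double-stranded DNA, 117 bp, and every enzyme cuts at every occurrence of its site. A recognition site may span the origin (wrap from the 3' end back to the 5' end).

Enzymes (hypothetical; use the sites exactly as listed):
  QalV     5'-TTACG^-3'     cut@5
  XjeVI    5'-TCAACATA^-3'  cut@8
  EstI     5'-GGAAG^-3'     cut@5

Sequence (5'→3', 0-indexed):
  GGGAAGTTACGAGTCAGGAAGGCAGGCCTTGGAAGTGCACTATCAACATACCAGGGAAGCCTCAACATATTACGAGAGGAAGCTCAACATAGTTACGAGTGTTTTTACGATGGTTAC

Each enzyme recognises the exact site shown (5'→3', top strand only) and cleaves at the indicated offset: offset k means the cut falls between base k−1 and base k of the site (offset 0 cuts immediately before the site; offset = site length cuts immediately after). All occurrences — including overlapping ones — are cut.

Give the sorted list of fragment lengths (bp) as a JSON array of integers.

Per-enzyme occurrences:
  QalV (TTACG, off=5): starts [6, 69, 92, 104, 113] → cuts [1, 11, 74, 97, 109]
  XjeVI (TCAACATA, off=8): starts [42, 61, 83] → cuts [50, 69, 91]
  EstI (GGAAG, off=5): starts [1, 16, 30, 54, 77] → cuts [6, 21, 35, 59, 82]

Pooled cuts: [1, 6, 11, 21, 35, 50, 59, 69, 74, 82, 91, 97, 109]

Fragments:
  1→6: 5 bp
  6→11: 5 bp
  11→21: 10 bp
  21→35: 14 bp
  35→50: 15 bp
  50→59: 9 bp
  59→69: 10 bp
  69→74: 5 bp
  74→82: 8 bp
  82→91: 9 bp
  91→97: 6 bp
  97→109: 12 bp
  109→1 (wrap): 117-109+1 = 9 bp

[5,5,5,6,8,9,9,9,10,10,12,14,15]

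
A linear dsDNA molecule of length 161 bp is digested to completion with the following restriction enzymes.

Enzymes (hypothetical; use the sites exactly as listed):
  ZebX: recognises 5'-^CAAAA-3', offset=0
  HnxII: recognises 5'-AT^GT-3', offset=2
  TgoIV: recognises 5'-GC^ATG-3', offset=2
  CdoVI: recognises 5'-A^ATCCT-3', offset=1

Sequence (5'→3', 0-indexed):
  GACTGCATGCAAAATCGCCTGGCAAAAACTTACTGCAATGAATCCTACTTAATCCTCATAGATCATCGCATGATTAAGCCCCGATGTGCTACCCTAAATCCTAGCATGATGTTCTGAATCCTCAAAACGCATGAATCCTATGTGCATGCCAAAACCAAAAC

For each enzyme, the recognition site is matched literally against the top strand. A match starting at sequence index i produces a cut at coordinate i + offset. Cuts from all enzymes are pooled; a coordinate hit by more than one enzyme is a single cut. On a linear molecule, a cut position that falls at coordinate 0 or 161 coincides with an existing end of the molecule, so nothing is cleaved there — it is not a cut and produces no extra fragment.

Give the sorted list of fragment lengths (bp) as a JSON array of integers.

[3,4,4,4,5,5,6,6,6,7,7,8,8,10,12,13,16,18,19]

Per-enzyme occurrences:
  ZebX (CAAAA, off=0): starts [9, 22, 122, 149, 155] → cuts [9, 22, 122, 149, 155]
  HnxII (ATGT, off=2): starts [83, 108, 139] → cuts [85, 110, 141]
  TgoIV (GCATG, off=2): starts [4, 67, 103, 128, 143] → cuts [6, 69, 105, 130, 145]
  CdoVI (AATCCT, off=1): starts [40, 50, 96, 116, 133] → cuts [41, 51, 97, 117, 134]

Pooled cuts: [6, 9, 22, 41, 51, 69, 85, 97, 105, 110, 117, 122, 130, 134, 141, 145, 149, 155]

Fragments:
  [0,6): 6 bp
  [6,9): 3 bp
  [9,22): 13 bp
  [22,41): 19 bp
  [41,51): 10 bp
  [51,69): 18 bp
  [69,85): 16 bp
  [85,97): 12 bp
  [97,105): 8 bp
  [105,110): 5 bp
  [110,117): 7 bp
  [117,122): 5 bp
  [122,130): 8 bp
  [130,134): 4 bp
  [134,141): 7 bp
  [141,145): 4 bp
  [145,149): 4 bp
  [149,155): 6 bp
  [155,161): 6 bp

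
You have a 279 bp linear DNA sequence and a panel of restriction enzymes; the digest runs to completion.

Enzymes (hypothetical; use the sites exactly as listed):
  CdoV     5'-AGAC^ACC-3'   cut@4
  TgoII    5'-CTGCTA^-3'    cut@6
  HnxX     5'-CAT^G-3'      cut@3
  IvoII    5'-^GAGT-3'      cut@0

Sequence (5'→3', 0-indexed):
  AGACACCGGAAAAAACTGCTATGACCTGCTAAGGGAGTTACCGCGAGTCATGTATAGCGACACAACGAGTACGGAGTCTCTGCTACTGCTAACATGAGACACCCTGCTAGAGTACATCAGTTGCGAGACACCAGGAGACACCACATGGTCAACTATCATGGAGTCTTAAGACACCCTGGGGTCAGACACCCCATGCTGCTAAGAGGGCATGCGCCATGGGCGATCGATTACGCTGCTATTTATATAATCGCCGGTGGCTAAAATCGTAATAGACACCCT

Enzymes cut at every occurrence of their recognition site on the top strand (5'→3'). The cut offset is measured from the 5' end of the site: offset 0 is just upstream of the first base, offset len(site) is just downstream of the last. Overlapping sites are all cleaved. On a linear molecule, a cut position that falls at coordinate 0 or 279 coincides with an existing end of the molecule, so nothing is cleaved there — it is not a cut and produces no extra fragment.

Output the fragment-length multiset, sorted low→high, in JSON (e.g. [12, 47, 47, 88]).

[1,3,4,4,5,5,6,7,7,7,7,7,7,9,9,10,10,10,12,12,13,15,15,17,20,21,36]

Scan for sites:
  CdoV (AGACACC, off=4): starts [0, 96, 125, 135, 168, 183, 270] → cuts [4, 100, 129, 139, 172, 187, 274]
  TgoII (CTGCTA, off=6): starts [15, 25, 79, 85, 103, 195, 232] → cuts [21, 31, 85, 91, 109, 201, 238]
  HnxX (CATG, off=3): starts [48, 92, 143, 156, 191, 207, 214] → cuts [51, 95, 146, 159, 194, 210, 217]
  IvoII (GAGT, off=0): starts [34, 44, 66, 73, 109, 160] → cuts [34, 44, 66, 73, 109, 160]

All cut coordinates (distinct, sorted): [4, 21, 31, 34, 44, 51, 66, 73, 85, 91, 95, 100, 109, 129, 139, 146, 159, 160, 172, 187, 194, 201, 210, 217, 238, 274]

Fragment lengths:
  [0,4): 4 bp
  [4,21): 17 bp
  [21,31): 10 bp
  [31,34): 3 bp
  [34,44): 10 bp
  [44,51): 7 bp
  [51,66): 15 bp
  [66,73): 7 bp
  [73,85): 12 bp
  [85,91): 6 bp
  [91,95): 4 bp
  [95,100): 5 bp
  [100,109): 9 bp
  [109,129): 20 bp
  [129,139): 10 bp
  [139,146): 7 bp
  [146,159): 13 bp
  [159,160): 1 bp
  [160,172): 12 bp
  [172,187): 15 bp
  [187,194): 7 bp
  [194,201): 7 bp
  [201,210): 9 bp
  [210,217): 7 bp
  [217,238): 21 bp
  [238,274): 36 bp
  [274,279): 5 bp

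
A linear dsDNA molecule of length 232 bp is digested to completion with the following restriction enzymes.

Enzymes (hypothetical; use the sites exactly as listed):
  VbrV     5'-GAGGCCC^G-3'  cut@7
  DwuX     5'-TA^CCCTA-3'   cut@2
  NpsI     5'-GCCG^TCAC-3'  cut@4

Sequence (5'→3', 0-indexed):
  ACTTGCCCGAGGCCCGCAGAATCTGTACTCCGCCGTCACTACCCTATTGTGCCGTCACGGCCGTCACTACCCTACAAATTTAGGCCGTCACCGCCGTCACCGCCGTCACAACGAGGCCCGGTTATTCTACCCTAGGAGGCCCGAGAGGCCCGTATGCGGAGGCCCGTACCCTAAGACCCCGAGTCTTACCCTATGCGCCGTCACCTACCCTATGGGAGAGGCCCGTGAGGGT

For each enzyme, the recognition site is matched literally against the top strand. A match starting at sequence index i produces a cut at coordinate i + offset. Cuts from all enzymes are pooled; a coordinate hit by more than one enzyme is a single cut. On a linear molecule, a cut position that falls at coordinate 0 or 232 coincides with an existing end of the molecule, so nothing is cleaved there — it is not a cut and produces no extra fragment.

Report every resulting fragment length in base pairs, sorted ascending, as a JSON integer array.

Site scan:
  VbrV GAGGCCCG/7: at [8, 112, 135, 144, 158, 217] ⇒ [15, 119, 142, 151, 165, 224]
  DwuX TACCCTA/2: at [39, 67, 127, 166, 186, 205] ⇒ [41, 69, 129, 168, 188, 207]
  NpsI GCCGTCAC/4: at [31, 50, 59, 83, 92, 101, 196] ⇒ [35, 54, 63, 87, 96, 105, 200]

Pooled cuts: [15, 35, 41, 54, 63, 69, 87, 96, 105, 119, 129, 142, 151, 165, 168, 188, 200, 207, 224]

Fragment lengths:
  [0,15): 15 bp
  [15,35): 20 bp
  [35,41): 6 bp
  [41,54): 13 bp
  [54,63): 9 bp
  [63,69): 6 bp
  [69,87): 18 bp
  [87,96): 9 bp
  [96,105): 9 bp
  [105,119): 14 bp
  [119,129): 10 bp
  [129,142): 13 bp
  [142,151): 9 bp
  [151,165): 14 bp
  [165,168): 3 bp
  [168,188): 20 bp
  [188,200): 12 bp
  [200,207): 7 bp
  [207,224): 17 bp
  [224,232): 8 bp

[3,6,6,7,8,9,9,9,9,10,12,13,13,14,14,15,17,18,20,20]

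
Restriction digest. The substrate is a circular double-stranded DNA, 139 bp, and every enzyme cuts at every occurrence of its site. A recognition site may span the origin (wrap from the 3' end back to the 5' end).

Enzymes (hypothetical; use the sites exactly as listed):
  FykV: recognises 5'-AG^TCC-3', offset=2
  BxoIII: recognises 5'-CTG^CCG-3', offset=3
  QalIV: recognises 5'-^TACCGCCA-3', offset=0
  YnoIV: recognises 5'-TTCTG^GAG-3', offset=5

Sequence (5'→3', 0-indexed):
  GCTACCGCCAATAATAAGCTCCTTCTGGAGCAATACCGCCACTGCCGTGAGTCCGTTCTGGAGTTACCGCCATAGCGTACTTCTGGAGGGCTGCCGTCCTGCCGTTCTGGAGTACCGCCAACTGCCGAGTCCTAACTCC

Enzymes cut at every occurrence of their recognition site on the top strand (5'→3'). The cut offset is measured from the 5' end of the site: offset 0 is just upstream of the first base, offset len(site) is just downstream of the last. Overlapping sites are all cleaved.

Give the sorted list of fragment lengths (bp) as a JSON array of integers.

[3,4,5,6,7,8,8,8,9,11,12,12,21,25]

Per-enzyme occurrences:
  FykV (AGTCC, off=2): starts [49, 127] → cuts [51, 129]
  BxoIII (CTGCCG, off=3): starts [41, 90, 98, 121] → cuts [44, 93, 101, 124]
  QalIV (TACCGCCA, off=0): starts [2, 33, 64, 112] → cuts [2, 33, 64, 112]
  YnoIV (TTCTGGAG, off=5): starts [22, 55, 80, 104] → cuts [27, 60, 85, 109]

Pooled cuts: [2, 27, 33, 44, 51, 60, 64, 85, 93, 101, 109, 112, 124, 129]

Fragments:
  2→27: 25 bp
  27→33: 6 bp
  33→44: 11 bp
  44→51: 7 bp
  51→60: 9 bp
  60→64: 4 bp
  64→85: 21 bp
  85→93: 8 bp
  93→101: 8 bp
  101→109: 8 bp
  109→112: 3 bp
  112→124: 12 bp
  124→129: 5 bp
  129→2 (wrap): 139-129+2 = 12 bp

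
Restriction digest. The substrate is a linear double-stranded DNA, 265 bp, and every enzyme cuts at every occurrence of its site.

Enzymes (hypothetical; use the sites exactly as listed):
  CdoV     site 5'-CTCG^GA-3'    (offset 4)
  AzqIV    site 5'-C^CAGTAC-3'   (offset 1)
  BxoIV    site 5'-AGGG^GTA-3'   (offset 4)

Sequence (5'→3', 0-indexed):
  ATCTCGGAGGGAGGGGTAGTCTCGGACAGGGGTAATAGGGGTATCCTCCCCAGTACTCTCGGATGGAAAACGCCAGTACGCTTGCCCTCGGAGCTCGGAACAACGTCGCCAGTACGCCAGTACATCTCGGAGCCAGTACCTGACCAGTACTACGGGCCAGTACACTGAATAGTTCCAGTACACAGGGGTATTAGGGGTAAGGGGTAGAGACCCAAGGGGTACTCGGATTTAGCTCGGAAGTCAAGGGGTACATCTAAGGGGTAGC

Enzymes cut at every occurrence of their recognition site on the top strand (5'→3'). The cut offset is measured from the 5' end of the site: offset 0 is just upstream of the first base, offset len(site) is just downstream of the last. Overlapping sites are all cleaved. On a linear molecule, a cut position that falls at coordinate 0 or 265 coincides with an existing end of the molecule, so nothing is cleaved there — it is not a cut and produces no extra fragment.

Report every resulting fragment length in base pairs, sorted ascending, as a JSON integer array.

[4,5,6,7,7,7,7,8,9,9,9,9,10,11,11,11,11,12,12,12,12,13,13,15,17,18]

Scan for sites:
  CdoV CTCGGA/4: at [2, 20, 57, 86, 93, 125, 221, 232] ⇒ [6, 24, 61, 90, 97, 129, 225, 236]
  AzqIV CCAGTAC/1: at [49, 72, 108, 116, 132, 143, 156, 174] ⇒ [50, 73, 109, 117, 133, 144, 157, 175]
  BxoIV AGGGGTA/4: at [11, 27, 36, 183, 192, 199, 214, 243, 256] ⇒ [15, 31, 40, 187, 196, 203, 218, 247, 260]

Pooled cuts: [6, 15, 24, 31, 40, 50, 61, 73, 90, 97, 109, 117, 129, 133, 144, 157, 175, 187, 196, 203, 218, 225, 236, 247, 260]

Fragments:
  [0,6): 6 bp
  [6,15): 9 bp
  [15,24): 9 bp
  [24,31): 7 bp
  [31,40): 9 bp
  [40,50): 10 bp
  [50,61): 11 bp
  [61,73): 12 bp
  [73,90): 17 bp
  [90,97): 7 bp
  [97,109): 12 bp
  [109,117): 8 bp
  [117,129): 12 bp
  [129,133): 4 bp
  [133,144): 11 bp
  [144,157): 13 bp
  [157,175): 18 bp
  [175,187): 12 bp
  [187,196): 9 bp
  [196,203): 7 bp
  [203,218): 15 bp
  [218,225): 7 bp
  [225,236): 11 bp
  [236,247): 11 bp
  [247,260): 13 bp
  [260,265): 5 bp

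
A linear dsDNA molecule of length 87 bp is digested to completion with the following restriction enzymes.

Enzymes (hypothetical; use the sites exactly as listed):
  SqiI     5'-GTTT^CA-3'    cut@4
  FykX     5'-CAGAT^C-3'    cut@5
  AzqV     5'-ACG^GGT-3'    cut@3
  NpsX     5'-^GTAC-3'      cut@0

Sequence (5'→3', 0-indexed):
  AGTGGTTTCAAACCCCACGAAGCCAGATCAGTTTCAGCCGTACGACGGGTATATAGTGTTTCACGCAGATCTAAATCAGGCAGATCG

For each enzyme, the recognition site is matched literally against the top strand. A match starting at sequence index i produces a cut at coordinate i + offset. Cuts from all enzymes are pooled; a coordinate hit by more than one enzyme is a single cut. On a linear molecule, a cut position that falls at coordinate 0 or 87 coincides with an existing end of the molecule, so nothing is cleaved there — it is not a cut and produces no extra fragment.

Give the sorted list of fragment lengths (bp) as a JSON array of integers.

[2,5,6,8,8,9,14,15,20]

Site scan:
  SqiI (GTTTCA, off=4): starts [4, 30, 57] → cuts [8, 34, 61]
  FykX (CAGATC, off=5): starts [23, 65, 80] → cuts [28, 70, 85]
  AzqV (ACGGGT, off=3): starts [44] → cuts [47]
  NpsX (GTAC, off=0): starts [39] → cuts [39]

Pooled cuts: [8, 28, 34, 39, 47, 61, 70, 85]

Fragment lengths:
  [0,8): 8 bp
  [8,28): 20 bp
  [28,34): 6 bp
  [34,39): 5 bp
  [39,47): 8 bp
  [47,61): 14 bp
  [61,70): 9 bp
  [70,85): 15 bp
  [85,87): 2 bp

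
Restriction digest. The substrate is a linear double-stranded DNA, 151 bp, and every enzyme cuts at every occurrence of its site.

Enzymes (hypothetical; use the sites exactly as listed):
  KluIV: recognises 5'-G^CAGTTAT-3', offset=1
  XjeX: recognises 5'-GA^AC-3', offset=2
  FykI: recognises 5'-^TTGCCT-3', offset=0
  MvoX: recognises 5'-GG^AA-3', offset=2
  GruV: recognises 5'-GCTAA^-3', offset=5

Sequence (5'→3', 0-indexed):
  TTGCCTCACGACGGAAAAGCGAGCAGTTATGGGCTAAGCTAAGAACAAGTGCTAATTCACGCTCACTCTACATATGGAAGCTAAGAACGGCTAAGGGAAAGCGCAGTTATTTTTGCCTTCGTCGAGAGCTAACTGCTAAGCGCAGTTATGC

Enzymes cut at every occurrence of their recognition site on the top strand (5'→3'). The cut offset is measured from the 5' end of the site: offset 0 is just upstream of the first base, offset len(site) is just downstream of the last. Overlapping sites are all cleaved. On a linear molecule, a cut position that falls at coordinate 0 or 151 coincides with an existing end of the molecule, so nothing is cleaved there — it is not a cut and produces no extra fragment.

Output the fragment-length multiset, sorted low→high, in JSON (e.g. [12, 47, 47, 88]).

Scan for sites:
  KluIV GCAGTTAT/1: at [22, 102, 141] ⇒ [23, 103, 142]
  XjeX GAAC/2: at [42, 84] ⇒ [44, 86]
  FykI TTGCCT/0: at [0, 112] ⇒ [112] (position 0 is a terminus of the linear molecule — no cut)
  MvoX GGAA/2: at [12, 75, 95] ⇒ [14, 77, 97]
  GruV GCTAA/5: at [32, 37, 50, 79, 89, 127, 134] ⇒ [37, 42, 55, 84, 94, 132, 139]

Pooled cuts: [14, 23, 37, 42, 44, 55, 77, 84, 86, 94, 97, 103, 112, 132, 139, 142]

Fragments:
  [0,14): 14 bp
  [14,23): 9 bp
  [23,37): 14 bp
  [37,42): 5 bp
  [42,44): 2 bp
  [44,55): 11 bp
  [55,77): 22 bp
  [77,84): 7 bp
  [84,86): 2 bp
  [86,94): 8 bp
  [94,97): 3 bp
  [97,103): 6 bp
  [103,112): 9 bp
  [112,132): 20 bp
  [132,139): 7 bp
  [139,142): 3 bp
  [142,151): 9 bp

[2,2,3,3,5,6,7,7,8,9,9,9,11,14,14,20,22]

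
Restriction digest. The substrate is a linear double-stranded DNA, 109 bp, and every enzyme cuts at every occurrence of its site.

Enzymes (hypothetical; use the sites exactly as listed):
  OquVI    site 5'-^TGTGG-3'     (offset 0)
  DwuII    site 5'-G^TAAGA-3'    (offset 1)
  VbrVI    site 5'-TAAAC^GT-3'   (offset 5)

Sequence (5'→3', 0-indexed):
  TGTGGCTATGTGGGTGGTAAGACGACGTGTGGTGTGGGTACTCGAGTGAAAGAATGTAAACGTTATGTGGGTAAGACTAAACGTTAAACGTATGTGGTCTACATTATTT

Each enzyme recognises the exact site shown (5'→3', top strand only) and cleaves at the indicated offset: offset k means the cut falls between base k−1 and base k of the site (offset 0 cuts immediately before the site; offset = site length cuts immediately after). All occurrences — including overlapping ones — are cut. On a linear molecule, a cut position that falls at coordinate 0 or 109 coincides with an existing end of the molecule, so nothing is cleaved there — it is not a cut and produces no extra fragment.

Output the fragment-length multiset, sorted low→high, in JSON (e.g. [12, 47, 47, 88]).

Scan for sites:
  OquVI TGTGG/0: at [0, 8, 27, 32, 65, 92] ⇒ [8, 27, 32, 65, 92] (position 0 is a terminus of the linear molecule — no cut)
  DwuII GTAAGA/1: at [16, 70] ⇒ [17, 71]
  VbrVI TAAACGT/5: at [56, 77, 84] ⇒ [61, 82, 89]

Pooled cuts: [8, 17, 27, 32, 61, 65, 71, 82, 89, 92]

Fragment lengths:
  [0,8): 8 bp
  [8,17): 9 bp
  [17,27): 10 bp
  [27,32): 5 bp
  [32,61): 29 bp
  [61,65): 4 bp
  [65,71): 6 bp
  [71,82): 11 bp
  [82,89): 7 bp
  [89,92): 3 bp
  [92,109): 17 bp

[3,4,5,6,7,8,9,10,11,17,29]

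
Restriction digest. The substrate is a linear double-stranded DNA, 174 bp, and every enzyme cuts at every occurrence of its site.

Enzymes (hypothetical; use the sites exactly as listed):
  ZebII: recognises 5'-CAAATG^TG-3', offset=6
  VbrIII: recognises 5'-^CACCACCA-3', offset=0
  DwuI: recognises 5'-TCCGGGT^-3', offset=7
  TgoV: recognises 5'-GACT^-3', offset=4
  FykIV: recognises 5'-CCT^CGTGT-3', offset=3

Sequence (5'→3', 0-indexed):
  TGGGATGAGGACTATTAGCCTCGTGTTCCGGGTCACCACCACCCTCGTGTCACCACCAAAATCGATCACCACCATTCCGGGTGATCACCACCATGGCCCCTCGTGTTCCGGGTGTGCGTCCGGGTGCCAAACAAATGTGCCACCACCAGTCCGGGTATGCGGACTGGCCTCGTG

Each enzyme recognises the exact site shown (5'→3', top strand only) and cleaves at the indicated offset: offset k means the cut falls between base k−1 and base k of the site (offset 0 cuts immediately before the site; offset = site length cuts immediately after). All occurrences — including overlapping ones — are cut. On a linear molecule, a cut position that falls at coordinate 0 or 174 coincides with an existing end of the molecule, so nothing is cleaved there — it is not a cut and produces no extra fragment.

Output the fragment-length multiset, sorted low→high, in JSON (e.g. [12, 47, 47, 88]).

[3,3,5,8,9,9,12,12,12,12,12,13,16,16,16,16]

Site scan:
  ZebII (CAAATGTG, off=6): starts [131] → cuts [137]
  VbrIII (CACCACCA, off=0): starts [33, 50, 66, 85, 140] → cuts [33, 50, 66, 85, 140]
  DwuI (TCCGGGT, off=7): starts [26, 75, 106, 118, 149] → cuts [33, 82, 113, 125, 156]
  TgoV (GACT, off=4): starts [9, 161] → cuts [13, 165]
  FykIV (CCTCGTGT, off=3): starts [18, 42, 98] → cuts [21, 45, 101]

All cut coordinates (distinct, sorted): [13, 21, 33, 45, 50, 66, 82, 85, 101, 113, 125, 137, 140, 156, 165]

Fragment lengths:
  [0,13): 13 bp
  [13,21): 8 bp
  [21,33): 12 bp
  [33,45): 12 bp
  [45,50): 5 bp
  [50,66): 16 bp
  [66,82): 16 bp
  [82,85): 3 bp
  [85,101): 16 bp
  [101,113): 12 bp
  [113,125): 12 bp
  [125,137): 12 bp
  [137,140): 3 bp
  [140,156): 16 bp
  [156,165): 9 bp
  [165,174): 9 bp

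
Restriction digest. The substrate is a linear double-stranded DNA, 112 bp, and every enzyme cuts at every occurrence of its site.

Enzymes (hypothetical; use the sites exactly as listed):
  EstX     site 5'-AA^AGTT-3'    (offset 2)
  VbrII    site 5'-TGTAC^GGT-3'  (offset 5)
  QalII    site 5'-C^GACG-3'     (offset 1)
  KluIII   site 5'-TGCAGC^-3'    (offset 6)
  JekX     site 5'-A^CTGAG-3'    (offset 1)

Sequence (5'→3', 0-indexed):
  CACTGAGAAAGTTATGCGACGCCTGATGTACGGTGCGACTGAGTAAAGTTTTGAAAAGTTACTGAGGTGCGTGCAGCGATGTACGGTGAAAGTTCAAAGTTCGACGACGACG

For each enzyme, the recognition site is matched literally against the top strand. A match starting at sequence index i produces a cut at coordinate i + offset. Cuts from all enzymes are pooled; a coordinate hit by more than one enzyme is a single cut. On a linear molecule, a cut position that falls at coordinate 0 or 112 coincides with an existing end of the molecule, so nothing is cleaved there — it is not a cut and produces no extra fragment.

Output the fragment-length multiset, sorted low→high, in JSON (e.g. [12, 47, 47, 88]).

Per-enzyme occurrences:
  EstX (AAAGTT, off=2): starts [7, 44, 54, 88, 95] → cuts [9, 46, 56, 90, 97]
  VbrII (TGTACGGT, off=5): starts [26, 79] → cuts [31, 84]
  QalII (CGACG, off=1): starts [16, 101, 104, 107] → cuts [17, 102, 105, 108]
  KluIII (TGCAGC, off=6): starts [71] → cuts [77]
  JekX (ACTGAG, off=1): starts [1, 37, 60] → cuts [2, 38, 61]

All cut coordinates (distinct, sorted): [2, 9, 17, 31, 38, 46, 56, 61, 77, 84, 90, 97, 102, 105, 108]

Fragment lengths:
  [0,2): 2 bp
  [2,9): 7 bp
  [9,17): 8 bp
  [17,31): 14 bp
  [31,38): 7 bp
  [38,46): 8 bp
  [46,56): 10 bp
  [56,61): 5 bp
  [61,77): 16 bp
  [77,84): 7 bp
  [84,90): 6 bp
  [90,97): 7 bp
  [97,102): 5 bp
  [102,105): 3 bp
  [105,108): 3 bp
  [108,112): 4 bp

[2,3,3,4,5,5,6,7,7,7,7,8,8,10,14,16]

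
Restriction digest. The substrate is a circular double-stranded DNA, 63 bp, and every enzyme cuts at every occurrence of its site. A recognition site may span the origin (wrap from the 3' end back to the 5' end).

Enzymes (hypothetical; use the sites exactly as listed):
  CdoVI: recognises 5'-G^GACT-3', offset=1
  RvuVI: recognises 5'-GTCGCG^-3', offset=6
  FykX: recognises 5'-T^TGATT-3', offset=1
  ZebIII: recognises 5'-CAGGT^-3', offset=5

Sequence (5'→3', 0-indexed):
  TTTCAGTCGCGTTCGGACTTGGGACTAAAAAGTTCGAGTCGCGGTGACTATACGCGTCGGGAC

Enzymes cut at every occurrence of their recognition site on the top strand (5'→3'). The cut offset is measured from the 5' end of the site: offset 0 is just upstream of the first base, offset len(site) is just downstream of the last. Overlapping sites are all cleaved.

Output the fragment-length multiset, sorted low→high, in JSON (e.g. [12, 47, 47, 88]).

Scan for sites:
  CdoVI GGACT/1: at [14, 21, 59] ⇒ [15, 22, 60]
  RvuVI GTCGCG/6: at [5, 37] ⇒ [11, 43]
  FykX (TTGATT, off=1): no sites
  ZebIII (CAGGT, off=5): no sites

Pooled cuts: [11, 15, 22, 43, 60]

Fragments:
  11→15: 4 bp
  15→22: 7 bp
  22→43: 21 bp
  43→60: 17 bp
  60→11 (wrap): 63-60+11 = 14 bp

[4,7,14,17,21]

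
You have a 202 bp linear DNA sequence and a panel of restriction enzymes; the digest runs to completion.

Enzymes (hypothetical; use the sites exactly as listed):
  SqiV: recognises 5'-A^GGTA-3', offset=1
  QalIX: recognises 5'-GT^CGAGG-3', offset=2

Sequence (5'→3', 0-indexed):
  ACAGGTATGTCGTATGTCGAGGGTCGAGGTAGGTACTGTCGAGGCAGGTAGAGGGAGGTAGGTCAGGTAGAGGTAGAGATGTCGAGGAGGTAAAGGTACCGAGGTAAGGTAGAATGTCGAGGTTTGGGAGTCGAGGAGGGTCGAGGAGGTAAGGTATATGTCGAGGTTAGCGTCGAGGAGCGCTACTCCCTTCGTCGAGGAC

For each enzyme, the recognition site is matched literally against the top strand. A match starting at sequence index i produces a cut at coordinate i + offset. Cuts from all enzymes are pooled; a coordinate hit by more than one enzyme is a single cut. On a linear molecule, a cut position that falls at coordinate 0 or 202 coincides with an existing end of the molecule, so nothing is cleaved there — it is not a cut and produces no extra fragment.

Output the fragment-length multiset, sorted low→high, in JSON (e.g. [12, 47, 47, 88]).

Scan for sites:
  SqiV AGGTA/1: at [2, 26, 30, 45, 55, 64, 70, 87, 93, 101, 106, 146, 151] ⇒ [3, 27, 31, 46, 56, 65, 71, 88, 94, 102, 107, 147, 152]
  QalIX GTCGAGG/2: at [15, 22, 37, 80, 115, 129, 139, 159, 171, 193] ⇒ [17, 24, 39, 82, 117, 131, 141, 161, 173, 195]

All cut coordinates (distinct, sorted): [3, 17, 24, 27, 31, 39, 46, 56, 65, 71, 82, 88, 94, 102, 107, 117, 131, 141, 147, 152, 161, 173, 195]

Fragments:
  [0,3): 3 bp
  [3,17): 14 bp
  [17,24): 7 bp
  [24,27): 3 bp
  [27,31): 4 bp
  [31,39): 8 bp
  [39,46): 7 bp
  [46,56): 10 bp
  [56,65): 9 bp
  [65,71): 6 bp
  [71,82): 11 bp
  [82,88): 6 bp
  [88,94): 6 bp
  [94,102): 8 bp
  [102,107): 5 bp
  [107,117): 10 bp
  [117,131): 14 bp
  [131,141): 10 bp
  [141,147): 6 bp
  [147,152): 5 bp
  [152,161): 9 bp
  [161,173): 12 bp
  [173,195): 22 bp
  [195,202): 7 bp

[3,3,4,5,5,6,6,6,6,7,7,7,8,8,9,9,10,10,10,11,12,14,14,22]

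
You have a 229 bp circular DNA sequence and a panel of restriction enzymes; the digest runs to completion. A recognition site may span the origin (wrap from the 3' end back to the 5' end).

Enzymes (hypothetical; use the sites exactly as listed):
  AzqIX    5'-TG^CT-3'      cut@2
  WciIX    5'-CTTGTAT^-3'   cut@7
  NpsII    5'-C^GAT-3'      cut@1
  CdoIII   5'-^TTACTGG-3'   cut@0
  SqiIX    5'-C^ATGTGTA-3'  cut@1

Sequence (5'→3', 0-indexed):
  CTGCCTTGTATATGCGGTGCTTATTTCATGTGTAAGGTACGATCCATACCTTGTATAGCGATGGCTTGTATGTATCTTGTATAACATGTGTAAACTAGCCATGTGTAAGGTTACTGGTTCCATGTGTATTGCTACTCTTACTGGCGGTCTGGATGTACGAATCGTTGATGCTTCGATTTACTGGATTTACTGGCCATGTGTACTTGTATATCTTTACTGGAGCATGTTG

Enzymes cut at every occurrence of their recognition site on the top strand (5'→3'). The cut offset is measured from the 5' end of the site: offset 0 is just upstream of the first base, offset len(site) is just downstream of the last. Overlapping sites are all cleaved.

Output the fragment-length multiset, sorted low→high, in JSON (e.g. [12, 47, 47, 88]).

[3,3,3,4,4,6,8,8,9,9,10,10,11,11,11,12,13,14,15,16,16,33]

Per-enzyme occurrences:
  AzqIX TGCT/2: at [17, 129, 168, 227] ⇒ [0, 19, 131, 170]
  WciIX CTTGTAT/7: at [4, 49, 64, 75, 202] ⇒ [11, 56, 71, 82, 209]
  NpsII CGAT/1: at [39, 58, 173] ⇒ [40, 59, 174]
  CdoIII TTACTGG/0: at [110, 137, 177, 186, 213] ⇒ [110, 137, 177, 186, 213]
  SqiIX CATGTGTA/1: at [26, 84, 99, 120, 194] ⇒ [27, 85, 100, 121, 195]

Pooled cuts: [0, 11, 19, 27, 40, 56, 59, 71, 82, 85, 100, 110, 121, 131, 137, 170, 174, 177, 186, 195, 209, 213]

Fragments:
  0→11: 11 bp
  11→19: 8 bp
  19→27: 8 bp
  27→40: 13 bp
  40→56: 16 bp
  56→59: 3 bp
  59→71: 12 bp
  71→82: 11 bp
  82→85: 3 bp
  85→100: 15 bp
  100→110: 10 bp
  110→121: 11 bp
  121→131: 10 bp
  131→137: 6 bp
  137→170: 33 bp
  170→174: 4 bp
  174→177: 3 bp
  177→186: 9 bp
  186→195: 9 bp
  195→209: 14 bp
  209→213: 4 bp
  213→0 (wrap): 229-213+0 = 16 bp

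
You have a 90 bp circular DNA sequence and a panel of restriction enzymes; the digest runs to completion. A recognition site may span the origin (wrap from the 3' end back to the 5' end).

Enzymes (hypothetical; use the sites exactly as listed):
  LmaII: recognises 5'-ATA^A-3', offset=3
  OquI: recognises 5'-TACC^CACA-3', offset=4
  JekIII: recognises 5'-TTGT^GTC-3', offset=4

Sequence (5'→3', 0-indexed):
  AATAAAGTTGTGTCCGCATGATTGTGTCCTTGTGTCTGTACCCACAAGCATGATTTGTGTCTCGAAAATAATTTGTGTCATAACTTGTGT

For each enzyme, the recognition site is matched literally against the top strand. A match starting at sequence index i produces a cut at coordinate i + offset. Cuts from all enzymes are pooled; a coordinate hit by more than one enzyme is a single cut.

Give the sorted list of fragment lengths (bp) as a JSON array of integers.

[6,6,7,8,9,12,12,14,16]

Scan for sites:
  LmaII ATAA/3: at [1, 67, 79] ⇒ [4, 70, 82]
  OquI TACCCACA/4: at [38] ⇒ [42]
  JekIII TTGTGTC/4: at [7, 21, 29, 54, 72] ⇒ [11, 25, 33, 58, 76]

Pooled cuts: [4, 11, 25, 33, 42, 58, 70, 76, 82]

Fragment lengths:
  4→11: 7 bp
  11→25: 14 bp
  25→33: 8 bp
  33→42: 9 bp
  42→58: 16 bp
  58→70: 12 bp
  70→76: 6 bp
  76→82: 6 bp
  82→4 (wrap): 90-82+4 = 12 bp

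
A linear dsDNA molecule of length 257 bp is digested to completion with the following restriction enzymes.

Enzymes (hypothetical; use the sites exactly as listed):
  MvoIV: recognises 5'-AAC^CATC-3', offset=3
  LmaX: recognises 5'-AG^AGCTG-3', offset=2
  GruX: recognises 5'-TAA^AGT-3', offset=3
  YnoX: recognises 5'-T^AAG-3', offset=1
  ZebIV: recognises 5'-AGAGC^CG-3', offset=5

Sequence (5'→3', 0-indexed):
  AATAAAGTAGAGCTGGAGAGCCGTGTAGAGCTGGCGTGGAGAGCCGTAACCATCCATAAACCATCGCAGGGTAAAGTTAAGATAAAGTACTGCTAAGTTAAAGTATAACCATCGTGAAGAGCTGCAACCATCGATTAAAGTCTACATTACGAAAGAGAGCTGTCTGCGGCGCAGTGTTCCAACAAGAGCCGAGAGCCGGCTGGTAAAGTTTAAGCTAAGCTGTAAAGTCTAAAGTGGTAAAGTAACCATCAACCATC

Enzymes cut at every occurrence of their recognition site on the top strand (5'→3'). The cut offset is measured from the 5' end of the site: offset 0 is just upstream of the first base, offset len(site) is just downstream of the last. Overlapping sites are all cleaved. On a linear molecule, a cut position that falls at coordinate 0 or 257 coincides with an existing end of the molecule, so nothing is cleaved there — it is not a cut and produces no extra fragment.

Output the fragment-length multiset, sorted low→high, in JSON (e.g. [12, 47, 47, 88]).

Per-enzyme occurrences:
  MvoIV (AACCATC, off=3): starts [47, 58, 106, 125, 243, 250] → cuts [50, 61, 109, 128, 246, 253]
  LmaX (AGAGCTG, off=2): starts [8, 26, 117, 155] → cuts [10, 28, 119, 157]
  GruX (TAAAGT, off=3): starts [2, 71, 82, 98, 135, 203, 222, 229, 237] → cuts [5, 74, 85, 101, 138, 206, 225, 232, 240]
  YnoX (TAAG, off=1): starts [77, 93, 210, 215] → cuts [78, 94, 211, 216]
  ZebIV (AGAGCCG, off=5): starts [16, 39, 184, 191] → cuts [21, 44, 189, 196]

Pooled cuts: [5, 10, 21, 28, 44, 50, 61, 74, 78, 85, 94, 101, 109, 119, 128, 138, 157, 189, 196, 206, 211, 216, 225, 232, 240, 246, 253]

Fragments:
  [0,5): 5 bp
  [5,10): 5 bp
  [10,21): 11 bp
  [21,28): 7 bp
  [28,44): 16 bp
  [44,50): 6 bp
  [50,61): 11 bp
  [61,74): 13 bp
  [74,78): 4 bp
  [78,85): 7 bp
  [85,94): 9 bp
  [94,101): 7 bp
  [101,109): 8 bp
  [109,119): 10 bp
  [119,128): 9 bp
  [128,138): 10 bp
  [138,157): 19 bp
  [157,189): 32 bp
  [189,196): 7 bp
  [196,206): 10 bp
  [206,211): 5 bp
  [211,216): 5 bp
  [216,225): 9 bp
  [225,232): 7 bp
  [232,240): 8 bp
  [240,246): 6 bp
  [246,253): 7 bp
  [253,257): 4 bp

[4,4,5,5,5,5,6,6,7,7,7,7,7,7,8,8,9,9,9,10,10,10,11,11,13,16,19,32]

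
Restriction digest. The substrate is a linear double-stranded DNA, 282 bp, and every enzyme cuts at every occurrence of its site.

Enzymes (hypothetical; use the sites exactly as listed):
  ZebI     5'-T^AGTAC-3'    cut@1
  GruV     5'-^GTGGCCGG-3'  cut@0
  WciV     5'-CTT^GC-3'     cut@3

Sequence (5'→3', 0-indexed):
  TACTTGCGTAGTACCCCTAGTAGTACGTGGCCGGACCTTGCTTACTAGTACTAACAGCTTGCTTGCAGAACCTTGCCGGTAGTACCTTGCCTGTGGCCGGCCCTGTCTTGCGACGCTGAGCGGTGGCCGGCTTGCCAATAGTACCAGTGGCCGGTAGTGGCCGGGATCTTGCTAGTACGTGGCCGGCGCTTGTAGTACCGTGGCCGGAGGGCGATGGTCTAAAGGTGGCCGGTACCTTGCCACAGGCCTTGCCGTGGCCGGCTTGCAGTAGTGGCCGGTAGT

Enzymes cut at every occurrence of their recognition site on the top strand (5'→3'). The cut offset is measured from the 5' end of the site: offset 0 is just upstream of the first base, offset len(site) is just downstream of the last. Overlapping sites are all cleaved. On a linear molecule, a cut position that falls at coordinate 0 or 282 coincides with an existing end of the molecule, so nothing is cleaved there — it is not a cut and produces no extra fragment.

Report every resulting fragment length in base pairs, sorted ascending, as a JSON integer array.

[3,3,4,4,4,5,5,5,6,6,6,6,7,7,8,10,10,11,11,12,12,12,13,13,14,14,14,15,17,25]

Per-enzyme occurrences:
  ZebI (TAGTAC, off=1): starts [8, 20, 45, 79, 138, 172, 192] → cuts [9, 21, 46, 80, 139, 173, 193]
  GruV (GTGGCCGG, off=0): starts [26, 92, 122, 146, 156, 178, 199, 224, 253, 270] → cuts [26, 92, 122, 146, 156, 178, 199, 224, 253, 270]
  WciV (CTTGC, off=3): starts [2, 36, 57, 61, 71, 85, 106, 130, 167, 235, 247, 261] → cuts [5, 39, 60, 64, 74, 88, 109, 133, 170, 238, 250, 264]

Pooled cuts: [5, 9, 21, 26, 39, 46, 60, 64, 74, 80, 88, 92, 109, 122, 133, 139, 146, 156, 170, 173, 178, 193, 199, 224, 238, 250, 253, 264, 270]

Fragment lengths:
  [0,5): 5 bp
  [5,9): 4 bp
  [9,21): 12 bp
  [21,26): 5 bp
  [26,39): 13 bp
  [39,46): 7 bp
  [46,60): 14 bp
  [60,64): 4 bp
  [64,74): 10 bp
  [74,80): 6 bp
  [80,88): 8 bp
  [88,92): 4 bp
  [92,109): 17 bp
  [109,122): 13 bp
  [122,133): 11 bp
  [133,139): 6 bp
  [139,146): 7 bp
  [146,156): 10 bp
  [156,170): 14 bp
  [170,173): 3 bp
  [173,178): 5 bp
  [178,193): 15 bp
  [193,199): 6 bp
  [199,224): 25 bp
  [224,238): 14 bp
  [238,250): 12 bp
  [250,253): 3 bp
  [253,264): 11 bp
  [264,270): 6 bp
  [270,282): 12 bp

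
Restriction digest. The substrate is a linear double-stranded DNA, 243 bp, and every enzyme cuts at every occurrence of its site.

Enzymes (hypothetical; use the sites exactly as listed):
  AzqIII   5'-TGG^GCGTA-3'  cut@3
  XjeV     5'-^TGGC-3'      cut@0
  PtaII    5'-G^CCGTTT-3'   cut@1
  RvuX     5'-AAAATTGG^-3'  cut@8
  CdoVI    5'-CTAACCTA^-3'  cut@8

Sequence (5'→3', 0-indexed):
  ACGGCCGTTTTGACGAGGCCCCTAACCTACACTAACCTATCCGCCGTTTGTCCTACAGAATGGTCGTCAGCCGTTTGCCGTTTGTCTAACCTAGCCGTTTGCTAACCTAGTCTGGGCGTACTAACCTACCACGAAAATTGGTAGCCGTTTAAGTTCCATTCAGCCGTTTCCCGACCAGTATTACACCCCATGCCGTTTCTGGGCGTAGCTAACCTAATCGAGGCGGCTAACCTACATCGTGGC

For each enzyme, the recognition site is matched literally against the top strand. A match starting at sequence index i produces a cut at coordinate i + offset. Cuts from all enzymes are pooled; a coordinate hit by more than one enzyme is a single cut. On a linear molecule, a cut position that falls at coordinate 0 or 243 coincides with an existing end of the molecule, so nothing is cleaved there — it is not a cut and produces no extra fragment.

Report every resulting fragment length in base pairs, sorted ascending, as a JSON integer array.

Scan for sites:
  AzqIII (TGGGCGTA, off=3): starts [112, 199] → cuts [115, 202]
  XjeV (TGGC, off=0): starts [239] → cuts [239]
  PtaII (GCCGTTT, off=1): starts [3, 42, 69, 76, 93, 143, 162, 191] → cuts [4, 43, 70, 77, 94, 144, 163, 192]
  RvuX (AAAATTGG, off=8): starts [133] → cuts [141]
  CdoVI (CTAACCTA, off=8): starts [21, 31, 85, 101, 120, 208, 226] → cuts [29, 39, 93, 109, 128, 216, 234]

All cut coordinates (distinct, sorted): [4, 29, 39, 43, 70, 77, 93, 94, 109, 115, 128, 141, 144, 163, 192, 202, 216, 234, 239]

Fragment lengths:
  [0,4): 4 bp
  [4,29): 25 bp
  [29,39): 10 bp
  [39,43): 4 bp
  [43,70): 27 bp
  [70,77): 7 bp
  [77,93): 16 bp
  [93,94): 1 bp
  [94,109): 15 bp
  [109,115): 6 bp
  [115,128): 13 bp
  [128,141): 13 bp
  [141,144): 3 bp
  [144,163): 19 bp
  [163,192): 29 bp
  [192,202): 10 bp
  [202,216): 14 bp
  [216,234): 18 bp
  [234,239): 5 bp
  [239,243): 4 bp

[1,3,4,4,4,5,6,7,10,10,13,13,14,15,16,18,19,25,27,29]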